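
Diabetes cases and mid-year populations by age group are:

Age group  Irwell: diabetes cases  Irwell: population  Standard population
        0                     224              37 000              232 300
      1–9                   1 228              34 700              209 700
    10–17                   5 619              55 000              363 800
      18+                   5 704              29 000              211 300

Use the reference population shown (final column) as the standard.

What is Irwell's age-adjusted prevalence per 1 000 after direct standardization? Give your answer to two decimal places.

86.08

Age-specific rates per 1 000 for Irwell: 6.054, 35.389, 102.164, 196.690.
Standard total = 1 017 100; weights = 0.2284, 0.2062, 0.3577, 0.2077.
Standardized rate: 0.2284×6.054 + 0.2062×35.389 + 0.3577×102.164 + 0.2077×196.690 = 86.0831 per 1 000.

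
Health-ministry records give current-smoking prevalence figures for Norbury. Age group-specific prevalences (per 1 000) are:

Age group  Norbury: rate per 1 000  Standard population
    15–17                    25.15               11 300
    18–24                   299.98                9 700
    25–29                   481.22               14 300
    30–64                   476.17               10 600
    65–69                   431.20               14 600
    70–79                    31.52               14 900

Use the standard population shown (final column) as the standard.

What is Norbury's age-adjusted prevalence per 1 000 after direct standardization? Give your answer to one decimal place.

290.3

Standard total = 75 400; weights = 0.1499, 0.1286, 0.1897, 0.1406, 0.1936, 0.1976.
Standardized rate: 0.1499×25.15 + 0.1286×299.98 + 0.1897×481.22 + 0.1406×476.17 + 0.1936×431.20 + 0.1976×31.52 = 290.2920 per 1 000.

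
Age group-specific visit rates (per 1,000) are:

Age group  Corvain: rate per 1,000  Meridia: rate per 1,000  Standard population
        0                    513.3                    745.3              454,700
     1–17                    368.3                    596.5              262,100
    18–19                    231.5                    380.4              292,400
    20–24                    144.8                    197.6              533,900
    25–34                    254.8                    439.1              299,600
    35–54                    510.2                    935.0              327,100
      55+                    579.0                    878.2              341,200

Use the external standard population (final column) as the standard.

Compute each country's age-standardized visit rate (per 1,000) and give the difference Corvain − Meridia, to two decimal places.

-212.38

Standard total = 2,511,000; weights = 0.1811, 0.1044, 0.1164, 0.2126, 0.1193, 0.1303, 0.1359.
Corvain: 0.1811×513.3 + 0.1044×368.3 + 0.1164×231.5 + 0.2126×144.8 + 0.1193×254.8 + 0.1303×510.2 + 0.1359×579.0 = 364.6784 per 1,000.
Meridia: 0.1811×745.3 + 0.1044×596.5 + 0.1164×380.4 + 0.2126×197.6 + 0.1193×439.1 + 0.1303×935.0 + 0.1359×878.2 = 577.0581 per 1,000.
Difference = 364.6784 − 577.0581 = -212.3796.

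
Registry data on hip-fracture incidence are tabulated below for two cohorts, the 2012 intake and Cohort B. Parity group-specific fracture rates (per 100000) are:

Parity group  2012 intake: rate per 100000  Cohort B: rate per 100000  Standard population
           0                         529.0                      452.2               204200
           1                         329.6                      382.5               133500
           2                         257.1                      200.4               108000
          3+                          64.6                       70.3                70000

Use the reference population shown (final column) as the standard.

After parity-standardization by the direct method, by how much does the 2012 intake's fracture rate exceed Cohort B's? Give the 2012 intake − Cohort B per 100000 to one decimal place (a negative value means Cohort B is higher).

Standard total = 515700; weights = 0.3960, 0.2589, 0.2094, 0.1357.
The 2012 intake: 0.3960×529.0 + 0.2589×329.6 + 0.2094×257.1 + 0.1357×64.6 = 357.4020 per 100000.
Cohort B: 0.3960×452.2 + 0.2589×382.5 + 0.2094×200.4 + 0.1357×70.3 = 329.5854 per 100000.
Difference = 357.4020 − 329.5854 = 27.8166.

27.8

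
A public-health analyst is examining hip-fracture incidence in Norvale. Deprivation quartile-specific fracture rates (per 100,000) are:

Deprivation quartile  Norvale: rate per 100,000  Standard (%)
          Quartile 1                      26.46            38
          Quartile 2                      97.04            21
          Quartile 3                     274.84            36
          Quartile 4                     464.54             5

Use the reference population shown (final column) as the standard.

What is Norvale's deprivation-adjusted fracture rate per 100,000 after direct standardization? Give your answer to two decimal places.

152.60

Standard weights: 0.38, 0.21, 0.36, 0.05.
Standardized rate: 0.3800×26.46 + 0.2100×97.04 + 0.3600×274.84 + 0.0500×464.54 = 152.6026 per 100,000.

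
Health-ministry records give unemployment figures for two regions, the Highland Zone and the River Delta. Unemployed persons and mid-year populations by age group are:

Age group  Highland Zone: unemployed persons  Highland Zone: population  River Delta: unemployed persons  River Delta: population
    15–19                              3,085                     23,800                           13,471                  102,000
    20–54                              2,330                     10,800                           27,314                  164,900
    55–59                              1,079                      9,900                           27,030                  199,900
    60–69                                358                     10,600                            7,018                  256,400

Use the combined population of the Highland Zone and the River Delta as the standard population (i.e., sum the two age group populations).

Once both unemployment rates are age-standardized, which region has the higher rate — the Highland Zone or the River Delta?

Age-specific rates per 1,000 for the Highland Zone: 129.622, 215.741, 108.990, 33.774.
For the River Delta: 132.069, 165.640, 135.218, 27.371.
Combined standard total = 778,300; weights = 0.1616, 0.2257, 0.2696, 0.3431.
The Highland Zone: 0.1616×129.622 + 0.2257×215.741 + 0.2696×108.990 + 0.3431×33.774 = 110.6202 per 1,000.
The River Delta: 0.1616×132.069 + 0.2257×165.640 + 0.2696×135.218 + 0.3431×27.371 = 104.5791 per 1,000.

Highland Zone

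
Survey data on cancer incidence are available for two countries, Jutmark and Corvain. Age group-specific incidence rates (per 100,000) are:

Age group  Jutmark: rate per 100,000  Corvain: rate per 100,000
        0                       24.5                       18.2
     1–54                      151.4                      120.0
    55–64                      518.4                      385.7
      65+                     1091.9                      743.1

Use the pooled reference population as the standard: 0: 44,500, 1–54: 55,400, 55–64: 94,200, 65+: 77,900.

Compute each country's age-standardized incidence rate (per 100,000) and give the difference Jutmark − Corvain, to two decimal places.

153.28

Standard total = 272,000; weights = 0.1636, 0.2037, 0.3463, 0.2864.
Jutmark: 0.1636×24.5 + 0.2037×151.4 + 0.3463×518.4 + 0.2864×1091.9 = 527.0960 per 100,000.
Corvain: 0.1636×18.2 + 0.2037×120.0 + 0.3463×385.7 + 0.2864×743.1 = 373.8174 per 100,000.
Difference = 527.0960 − 373.8174 = 153.2786.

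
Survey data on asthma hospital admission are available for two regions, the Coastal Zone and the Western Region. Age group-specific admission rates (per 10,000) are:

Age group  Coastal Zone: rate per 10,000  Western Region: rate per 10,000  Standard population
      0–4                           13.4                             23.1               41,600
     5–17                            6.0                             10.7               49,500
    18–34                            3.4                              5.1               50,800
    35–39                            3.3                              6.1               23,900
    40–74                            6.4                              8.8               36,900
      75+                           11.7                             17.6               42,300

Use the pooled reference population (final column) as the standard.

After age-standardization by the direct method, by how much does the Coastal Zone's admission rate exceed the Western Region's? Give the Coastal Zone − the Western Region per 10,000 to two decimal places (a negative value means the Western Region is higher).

-4.60

Standard total = 245,000; weights = 0.1698, 0.2020, 0.2073, 0.0976, 0.1506, 0.1727.
The Coastal Zone: 0.1698×13.4 + 0.2020×6.0 + 0.2073×3.4 + 0.0976×3.3 + 0.1506×6.4 + 0.1727×11.7 = 7.4984 per 10,000.
The Western Region: 0.1698×23.1 + 0.2020×10.7 + 0.2073×5.1 + 0.0976×6.1 + 0.1506×8.8 + 0.1727×17.6 = 12.1007 per 10,000.
Difference = 7.4984 − 12.1007 = -4.6024.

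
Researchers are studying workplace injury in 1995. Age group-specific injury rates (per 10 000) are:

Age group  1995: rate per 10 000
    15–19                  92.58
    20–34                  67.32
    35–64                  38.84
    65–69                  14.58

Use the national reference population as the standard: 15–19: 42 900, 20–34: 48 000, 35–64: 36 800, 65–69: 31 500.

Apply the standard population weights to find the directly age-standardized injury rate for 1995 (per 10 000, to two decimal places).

Standard total = 159 200; weights = 0.2695, 0.3015, 0.2312, 0.1979.
Standardized rate: 0.2695×92.58 + 0.3015×67.32 + 0.2312×38.84 + 0.1979×14.58 = 57.1082 per 10 000.

57.11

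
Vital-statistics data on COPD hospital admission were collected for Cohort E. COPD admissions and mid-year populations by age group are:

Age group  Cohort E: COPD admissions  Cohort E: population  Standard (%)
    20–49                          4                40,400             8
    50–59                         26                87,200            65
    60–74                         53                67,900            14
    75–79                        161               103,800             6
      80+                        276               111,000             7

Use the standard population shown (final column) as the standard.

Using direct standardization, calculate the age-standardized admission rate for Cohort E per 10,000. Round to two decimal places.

5.78

Age-specific rates per 10,000 for Cohort E: 0.99, 2.98, 7.81, 15.51, 24.86.
Standard weights: 0.08, 0.65, 0.14, 0.06, 0.07.
Standardized rate: 0.0800×0.99 + 0.6500×2.98 + 0.1400×7.81 + 0.0600×15.51 + 0.0700×24.86 = 5.7812 per 10,000.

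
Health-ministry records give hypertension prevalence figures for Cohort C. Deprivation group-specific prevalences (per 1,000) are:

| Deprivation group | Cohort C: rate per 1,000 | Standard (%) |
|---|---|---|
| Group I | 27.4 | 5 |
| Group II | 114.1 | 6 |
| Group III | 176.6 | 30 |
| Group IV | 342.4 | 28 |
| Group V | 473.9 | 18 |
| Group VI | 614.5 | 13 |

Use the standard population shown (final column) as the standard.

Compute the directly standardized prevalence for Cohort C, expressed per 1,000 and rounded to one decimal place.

Standard weights: 0.05, 0.06, 0.30, 0.28, 0.18, 0.13.
Standardized rate: 0.0500×27.4 + 0.0600×114.1 + 0.3000×176.6 + 0.2800×342.4 + 0.1800×473.9 + 0.1300×614.5 = 322.2550 per 1,000.

322.3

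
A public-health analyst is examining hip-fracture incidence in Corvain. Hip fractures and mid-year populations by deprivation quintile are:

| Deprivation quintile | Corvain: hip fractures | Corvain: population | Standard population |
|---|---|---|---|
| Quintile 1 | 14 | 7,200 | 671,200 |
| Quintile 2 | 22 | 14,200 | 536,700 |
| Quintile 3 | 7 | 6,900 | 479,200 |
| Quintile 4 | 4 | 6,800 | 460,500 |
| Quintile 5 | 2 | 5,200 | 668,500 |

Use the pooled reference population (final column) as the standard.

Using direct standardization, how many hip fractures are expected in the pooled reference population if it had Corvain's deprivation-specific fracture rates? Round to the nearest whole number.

Deprivation-specific rates per 100,000 for Corvain: 194.44, 154.93, 101.45, 58.82, 38.46.
Expected hip fractures = Σ (standard pop × deprivation-specific rate ÷ 100,000)
= 671,200×194.44/100,000 + 536,700×154.93/100,000 + 479,200×101.45/100,000 + 460,500×58.82/100,000 + 668,500×38.46/100,000
= 1305.11 + 831.51 + 486.14 + 270.88 + 257.12 = 3150.76.

3151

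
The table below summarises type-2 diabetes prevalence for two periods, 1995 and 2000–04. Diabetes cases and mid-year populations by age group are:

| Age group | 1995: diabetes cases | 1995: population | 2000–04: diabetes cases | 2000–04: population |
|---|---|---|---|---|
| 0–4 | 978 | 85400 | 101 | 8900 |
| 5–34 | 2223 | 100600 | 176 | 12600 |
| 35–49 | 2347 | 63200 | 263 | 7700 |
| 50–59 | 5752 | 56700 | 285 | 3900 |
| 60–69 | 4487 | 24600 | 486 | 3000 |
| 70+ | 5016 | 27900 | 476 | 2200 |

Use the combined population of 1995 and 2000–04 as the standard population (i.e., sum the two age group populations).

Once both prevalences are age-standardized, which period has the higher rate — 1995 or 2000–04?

Age-specific rates per 1000 for 1995: 11.452, 22.097, 37.136, 101.446, 182.398, 179.785.
For 2000–04: 11.348, 13.968, 34.156, 73.077, 162.000, 216.364.
Combined standard total = 396700; weights = 0.2377, 0.2854, 0.1787, 0.1528, 0.0696, 0.0759.
1995: 0.2377×11.452 + 0.2854×22.097 + 0.1787×37.136 + 0.1528×101.446 + 0.0696×182.398 + 0.0759×179.785 = 57.4935 per 1000.
2000–04: 0.2377×11.348 + 0.2854×13.968 + 0.1787×34.156 + 0.1528×73.077 + 0.0696×162.000 + 0.0759×216.364 = 51.6390 per 1000.

1995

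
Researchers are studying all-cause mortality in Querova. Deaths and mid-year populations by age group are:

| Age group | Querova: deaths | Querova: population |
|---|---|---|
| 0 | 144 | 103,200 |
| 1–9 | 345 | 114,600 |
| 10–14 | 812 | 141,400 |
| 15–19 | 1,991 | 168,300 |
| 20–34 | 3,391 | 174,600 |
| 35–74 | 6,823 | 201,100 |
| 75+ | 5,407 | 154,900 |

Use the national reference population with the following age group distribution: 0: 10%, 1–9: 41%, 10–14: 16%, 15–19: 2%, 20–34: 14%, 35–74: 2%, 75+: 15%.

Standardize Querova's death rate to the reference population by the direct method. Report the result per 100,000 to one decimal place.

1116.3

Age-specific rates per 100,000 for Querova: 139.53, 301.05, 574.26, 1183.01, 1942.15, 3392.84, 3490.64.
Standard weights: 0.10, 0.41, 0.16, 0.02, 0.14, 0.02, 0.15.
Standardized rate: 0.1000×139.53 + 0.4100×301.05 + 0.1600×574.26 + 0.0200×1183.01 + 0.1400×1942.15 + 0.0200×3392.84 + 0.1500×3490.64 = 1116.2783 per 100,000.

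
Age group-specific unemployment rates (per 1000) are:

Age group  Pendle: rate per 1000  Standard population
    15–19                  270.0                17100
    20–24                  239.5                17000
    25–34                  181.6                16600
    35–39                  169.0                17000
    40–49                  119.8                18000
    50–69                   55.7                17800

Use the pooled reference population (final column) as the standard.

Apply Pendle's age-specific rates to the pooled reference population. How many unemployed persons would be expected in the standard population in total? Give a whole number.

Expected unemployed persons = Σ (standard pop × age-specific rate ÷ 1000)
= 17100×270.0/1000 + 17000×239.5/1000 + 16600×181.6/1000 + 17000×169.0/1000 + 18000×119.8/1000 + 17800×55.7/1000
= 4617.00 + 4071.50 + 3014.56 + 2873.00 + 2156.40 + 991.46 = 17723.92.

17724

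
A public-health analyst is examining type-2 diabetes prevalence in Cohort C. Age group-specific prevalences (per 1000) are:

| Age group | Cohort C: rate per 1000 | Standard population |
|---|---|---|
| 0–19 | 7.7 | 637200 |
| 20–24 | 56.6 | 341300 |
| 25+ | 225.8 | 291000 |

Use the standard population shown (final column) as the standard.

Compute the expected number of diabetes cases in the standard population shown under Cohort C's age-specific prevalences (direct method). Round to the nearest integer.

89932

Expected diabetes cases = Σ (standard pop × age-specific rate ÷ 1000)
= 637200×7.7/1000 + 341300×56.6/1000 + 291000×225.8/1000
= 4906.44 + 19317.58 + 65707.80 = 89931.82.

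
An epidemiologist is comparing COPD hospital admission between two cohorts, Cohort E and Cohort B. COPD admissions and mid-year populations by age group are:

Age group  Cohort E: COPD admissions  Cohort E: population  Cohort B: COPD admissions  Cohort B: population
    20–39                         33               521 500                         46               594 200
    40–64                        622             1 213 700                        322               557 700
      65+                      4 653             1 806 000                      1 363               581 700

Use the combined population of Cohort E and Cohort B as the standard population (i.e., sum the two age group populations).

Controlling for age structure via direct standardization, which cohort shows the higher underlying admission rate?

Cohort E

Age-specific rates per 10 000 for Cohort E: 0.63, 5.12, 25.76.
For Cohort B: 0.77, 5.77, 23.43.
Combined standard total = 5 274 800; weights = 0.2115, 0.3358, 0.4527.
Cohort E: 0.2115×0.63 + 0.3358×5.12 + 0.4527×25.76 = 13.5173 per 10 000.
Cohort B: 0.2115×0.77 + 0.3358×5.77 + 0.4527×23.43 = 12.7092 per 10 000.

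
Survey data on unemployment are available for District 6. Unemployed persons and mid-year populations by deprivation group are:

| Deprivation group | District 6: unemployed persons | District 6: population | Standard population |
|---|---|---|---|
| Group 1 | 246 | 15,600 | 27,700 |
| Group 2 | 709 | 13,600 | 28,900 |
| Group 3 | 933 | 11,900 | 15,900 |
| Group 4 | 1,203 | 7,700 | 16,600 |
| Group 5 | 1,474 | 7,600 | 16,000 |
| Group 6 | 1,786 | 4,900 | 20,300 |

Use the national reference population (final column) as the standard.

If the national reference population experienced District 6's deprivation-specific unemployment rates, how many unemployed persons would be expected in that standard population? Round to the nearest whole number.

16286

Deprivation-specific rates per 1,000 for District 6: 15.769, 52.132, 78.403, 156.234, 193.947, 364.490.
Expected unemployed persons = Σ (standard pop × deprivation-specific rate ÷ 1,000)
= 27,700×15.769/1,000 + 28,900×52.132/1,000 + 15,900×78.403/1,000 + 16,600×156.234/1,000 + 16,000×193.947/1,000 + 20,300×364.490/1,000
= 436.81 + 1506.62 + 1246.61 + 2593.48 + 3103.16 + 7399.14 = 16285.83.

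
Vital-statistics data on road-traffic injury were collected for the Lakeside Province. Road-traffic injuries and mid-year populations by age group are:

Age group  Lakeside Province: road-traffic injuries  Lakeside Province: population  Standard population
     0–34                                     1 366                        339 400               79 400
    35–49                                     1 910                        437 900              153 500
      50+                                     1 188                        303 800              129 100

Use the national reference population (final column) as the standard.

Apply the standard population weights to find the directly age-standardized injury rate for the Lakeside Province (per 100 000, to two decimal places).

412.69

Age-specific rates per 100 000 for the Lakeside Province: 402.47, 436.17, 391.05.
Standard total = 362 000; weights = 0.2193, 0.4240, 0.3566.
Standardized rate: 0.2193×402.47 + 0.4240×436.17 + 0.3566×391.05 = 412.6882 per 100 000.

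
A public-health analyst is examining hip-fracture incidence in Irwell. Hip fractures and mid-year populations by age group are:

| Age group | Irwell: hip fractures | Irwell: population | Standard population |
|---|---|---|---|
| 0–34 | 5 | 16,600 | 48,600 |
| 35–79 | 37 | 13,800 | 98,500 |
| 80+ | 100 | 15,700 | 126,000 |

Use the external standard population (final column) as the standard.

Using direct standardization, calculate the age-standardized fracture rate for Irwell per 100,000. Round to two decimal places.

Age-specific rates per 100,000 for Irwell: 30.12, 268.12, 636.94.
Standard total = 273,100; weights = 0.1780, 0.3607, 0.4614.
Standardized rate: 0.1780×30.12 + 0.3607×268.12 + 0.4614×636.94 = 395.9284 per 100,000.

395.93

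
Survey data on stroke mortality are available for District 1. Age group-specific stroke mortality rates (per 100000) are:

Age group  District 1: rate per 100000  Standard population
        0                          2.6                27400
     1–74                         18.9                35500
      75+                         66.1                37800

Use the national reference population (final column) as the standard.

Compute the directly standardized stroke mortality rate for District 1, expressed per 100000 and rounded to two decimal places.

Standard total = 100700; weights = 0.2721, 0.3525, 0.3754.
Standardized rate: 0.2721×2.6 + 0.3525×18.9 + 0.3754×66.1 = 32.1824 per 100000.

32.18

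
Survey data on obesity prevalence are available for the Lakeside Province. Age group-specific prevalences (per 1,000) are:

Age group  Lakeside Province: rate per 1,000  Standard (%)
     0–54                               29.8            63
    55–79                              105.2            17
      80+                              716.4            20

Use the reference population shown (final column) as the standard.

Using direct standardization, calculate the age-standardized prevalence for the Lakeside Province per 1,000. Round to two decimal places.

179.94

Standard weights: 0.63, 0.17, 0.20.
Standardized rate: 0.6300×29.8 + 0.1700×105.2 + 0.2000×716.4 = 179.9380 per 1,000.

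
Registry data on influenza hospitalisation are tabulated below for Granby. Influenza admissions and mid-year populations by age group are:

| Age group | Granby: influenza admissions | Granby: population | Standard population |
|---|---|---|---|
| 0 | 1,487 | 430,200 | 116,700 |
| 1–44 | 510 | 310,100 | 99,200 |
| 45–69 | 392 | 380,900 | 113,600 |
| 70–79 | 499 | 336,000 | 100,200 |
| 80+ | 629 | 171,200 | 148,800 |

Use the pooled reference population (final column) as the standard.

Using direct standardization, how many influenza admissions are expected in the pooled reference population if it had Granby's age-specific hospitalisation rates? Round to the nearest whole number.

Age-specific rates per 100,000 for Granby: 345.65, 164.46, 102.91, 148.51, 367.41.
Expected influenza admissions = Σ (standard pop × age-specific rate ÷ 100,000)
= 116,700×345.65/100,000 + 99,200×164.46/100,000 + 113,600×102.91/100,000 + 100,200×148.51/100,000 + 148,800×367.41/100,000
= 403.38 + 163.15 + 116.91 + 148.81 + 546.70 = 1378.94.

1379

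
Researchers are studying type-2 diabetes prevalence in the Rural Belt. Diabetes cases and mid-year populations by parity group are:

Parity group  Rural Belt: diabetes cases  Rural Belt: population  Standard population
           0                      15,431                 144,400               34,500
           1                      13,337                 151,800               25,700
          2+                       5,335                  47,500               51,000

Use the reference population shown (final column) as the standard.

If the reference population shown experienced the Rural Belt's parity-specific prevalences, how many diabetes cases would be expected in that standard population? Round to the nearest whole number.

Parity-specific rates per 1,000 for the Rural Belt: 106.863, 87.859, 112.316.
Expected diabetes cases = Σ (standard pop × parity-specific rate ÷ 1,000)
= 34,500×106.863/1,000 + 25,700×87.859/1,000 + 51,000×112.316/1,000
= 3686.77 + 2257.98 + 5728.11 = 11672.85.

11673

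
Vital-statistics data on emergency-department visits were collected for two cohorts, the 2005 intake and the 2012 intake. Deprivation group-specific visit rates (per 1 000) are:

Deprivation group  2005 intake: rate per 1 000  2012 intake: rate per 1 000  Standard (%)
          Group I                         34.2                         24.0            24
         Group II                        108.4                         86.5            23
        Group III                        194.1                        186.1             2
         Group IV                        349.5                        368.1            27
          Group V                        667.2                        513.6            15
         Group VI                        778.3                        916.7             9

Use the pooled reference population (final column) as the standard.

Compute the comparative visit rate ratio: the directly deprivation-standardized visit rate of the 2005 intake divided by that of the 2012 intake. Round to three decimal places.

1.046

Standard weights: 0.24, 0.23, 0.02, 0.27, 0.15, 0.09.
The 2005 intake: 0.2400×34.2 + 0.2300×108.4 + 0.0200×194.1 + 0.2700×349.5 + 0.1500×667.2 + 0.0900×778.3 = 301.5140 per 1 000.
The 2012 intake: 0.2400×24.0 + 0.2300×86.5 + 0.0200×186.1 + 0.2700×368.1 + 0.1500×513.6 + 0.0900×916.7 = 288.3070 per 1 000.
Ratio = 301.5140 ÷ 288.3070 = 1.04581.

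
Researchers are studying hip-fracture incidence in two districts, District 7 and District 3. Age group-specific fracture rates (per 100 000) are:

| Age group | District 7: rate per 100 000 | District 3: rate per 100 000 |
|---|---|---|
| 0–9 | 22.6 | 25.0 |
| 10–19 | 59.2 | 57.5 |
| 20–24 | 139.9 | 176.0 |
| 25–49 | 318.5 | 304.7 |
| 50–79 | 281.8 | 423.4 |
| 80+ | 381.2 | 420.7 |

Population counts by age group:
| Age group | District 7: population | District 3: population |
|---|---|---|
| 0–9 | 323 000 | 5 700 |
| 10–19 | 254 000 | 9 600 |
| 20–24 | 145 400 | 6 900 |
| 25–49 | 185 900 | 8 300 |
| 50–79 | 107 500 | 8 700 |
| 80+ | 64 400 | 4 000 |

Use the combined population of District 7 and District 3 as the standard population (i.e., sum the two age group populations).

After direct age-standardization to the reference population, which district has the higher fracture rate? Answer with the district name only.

District 3

Combined standard total = 1 123 400; weights = 0.2926, 0.2346, 0.1356, 0.1729, 0.1034, 0.0609.
District 7: 0.2926×22.6 + 0.2346×59.2 + 0.1356×139.9 + 0.1729×318.5 + 0.1034×281.8 + 0.0609×381.2 = 146.8866 per 100 000.
District 3: 0.2926×25.0 + 0.2346×57.5 + 0.1356×176.0 + 0.1729×304.7 + 0.1034×423.4 + 0.0609×420.7 = 166.7500 per 100 000.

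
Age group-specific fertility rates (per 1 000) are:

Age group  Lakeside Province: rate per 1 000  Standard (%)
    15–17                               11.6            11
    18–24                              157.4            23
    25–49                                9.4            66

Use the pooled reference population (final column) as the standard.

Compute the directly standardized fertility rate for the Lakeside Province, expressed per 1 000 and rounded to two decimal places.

Standard weights: 0.11, 0.23, 0.66.
Standardized rate: 0.1100×11.6 + 0.2300×157.4 + 0.6600×9.4 = 43.6820 per 1 000.

43.68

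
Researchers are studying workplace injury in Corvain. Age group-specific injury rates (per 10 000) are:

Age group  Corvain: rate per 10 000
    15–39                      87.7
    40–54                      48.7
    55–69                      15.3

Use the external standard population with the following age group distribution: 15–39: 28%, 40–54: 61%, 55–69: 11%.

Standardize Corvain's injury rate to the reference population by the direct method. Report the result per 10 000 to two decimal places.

55.95

Standard weights: 0.28, 0.61, 0.11.
Standardized rate: 0.2800×87.7 + 0.6100×48.7 + 0.1100×15.3 = 55.9460 per 10 000.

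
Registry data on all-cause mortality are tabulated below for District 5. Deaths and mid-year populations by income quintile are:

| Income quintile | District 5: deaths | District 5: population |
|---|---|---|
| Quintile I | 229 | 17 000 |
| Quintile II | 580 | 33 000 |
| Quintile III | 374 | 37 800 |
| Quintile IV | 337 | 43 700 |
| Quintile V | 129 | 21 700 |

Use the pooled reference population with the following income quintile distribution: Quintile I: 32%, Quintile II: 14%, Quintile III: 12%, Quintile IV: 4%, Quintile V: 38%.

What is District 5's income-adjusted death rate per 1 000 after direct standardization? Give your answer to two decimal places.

10.53

Income-specific rates per 1 000 for District 5: 13.471, 17.576, 9.894, 7.712, 5.945.
Standard weights: 0.32, 0.14, 0.12, 0.04, 0.38.
Standardized rate: 0.3200×13.471 + 0.1400×17.576 + 0.1200×9.894 + 0.0400×7.712 + 0.3800×5.945 = 10.5259 per 1 000.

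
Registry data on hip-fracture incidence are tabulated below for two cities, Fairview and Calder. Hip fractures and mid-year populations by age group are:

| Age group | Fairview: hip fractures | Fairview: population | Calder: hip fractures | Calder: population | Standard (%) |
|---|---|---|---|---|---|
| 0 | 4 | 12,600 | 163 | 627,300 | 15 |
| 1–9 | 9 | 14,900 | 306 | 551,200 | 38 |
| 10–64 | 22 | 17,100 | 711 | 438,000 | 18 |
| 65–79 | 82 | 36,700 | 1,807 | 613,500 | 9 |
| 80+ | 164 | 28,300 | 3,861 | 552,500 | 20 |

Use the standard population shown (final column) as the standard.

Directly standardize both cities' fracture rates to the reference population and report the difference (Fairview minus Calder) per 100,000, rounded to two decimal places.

Age-specific rates per 100,000 for Fairview: 31.75, 60.40, 128.65, 223.43, 579.51.
For Calder: 25.98, 55.52, 162.33, 294.54, 698.82.
Standard weights: 0.15, 0.38, 0.18, 0.09, 0.20.
Fairview: 0.1500×31.75 + 0.3800×60.40 + 0.1800×128.65 + 0.0900×223.43 + 0.2000×579.51 = 186.8829 per 100,000.
Calder: 0.1500×25.98 + 0.3800×55.52 + 0.1800×162.33 + 0.0900×294.54 + 0.2000×698.82 = 220.4859 per 100,000.
Difference = 186.8829 − 220.4859 = -33.6030.

-33.60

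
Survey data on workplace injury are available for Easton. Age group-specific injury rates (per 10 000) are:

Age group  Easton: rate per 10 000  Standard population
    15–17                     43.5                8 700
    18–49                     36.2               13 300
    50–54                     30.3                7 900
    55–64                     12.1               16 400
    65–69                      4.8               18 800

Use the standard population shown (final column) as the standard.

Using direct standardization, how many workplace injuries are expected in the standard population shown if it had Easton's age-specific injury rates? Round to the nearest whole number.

Expected workplace injuries = Σ (standard pop × age-specific rate ÷ 10 000)
= 8 700×43.5/10 000 + 13 300×36.2/10 000 + 7 900×30.3/10 000 + 16 400×12.1/10 000 + 18 800×4.8/10 000
= 37.84 + 48.15 + 23.94 + 19.84 + 9.02 = 138.80.

139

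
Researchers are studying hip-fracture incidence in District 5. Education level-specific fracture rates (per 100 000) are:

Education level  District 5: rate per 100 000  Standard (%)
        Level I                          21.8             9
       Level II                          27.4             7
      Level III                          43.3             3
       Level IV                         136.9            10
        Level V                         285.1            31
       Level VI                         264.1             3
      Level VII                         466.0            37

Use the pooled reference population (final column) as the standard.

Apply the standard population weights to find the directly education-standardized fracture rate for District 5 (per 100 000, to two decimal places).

Standard weights: 0.09, 0.07, 0.03, 0.10, 0.31, 0.03, 0.37.
Standardized rate: 0.0900×21.8 + 0.0700×27.4 + 0.0300×43.3 + 0.1000×136.9 + 0.3100×285.1 + 0.0300×264.1 + 0.3700×466.0 = 287.5930 per 100 000.

287.59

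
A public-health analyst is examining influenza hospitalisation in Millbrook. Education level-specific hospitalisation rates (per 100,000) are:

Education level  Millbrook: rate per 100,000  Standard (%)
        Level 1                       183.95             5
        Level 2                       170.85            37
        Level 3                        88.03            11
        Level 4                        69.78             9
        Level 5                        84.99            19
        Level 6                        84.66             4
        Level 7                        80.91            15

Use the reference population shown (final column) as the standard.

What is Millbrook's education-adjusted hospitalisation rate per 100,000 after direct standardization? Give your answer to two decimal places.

120.05

Standard weights: 0.05, 0.37, 0.11, 0.09, 0.19, 0.04, 0.15.
Standardized rate: 0.0500×183.95 + 0.3700×170.85 + 0.1100×88.03 + 0.0900×69.78 + 0.1900×84.99 + 0.0400×84.66 + 0.1500×80.91 = 120.0465 per 100,000.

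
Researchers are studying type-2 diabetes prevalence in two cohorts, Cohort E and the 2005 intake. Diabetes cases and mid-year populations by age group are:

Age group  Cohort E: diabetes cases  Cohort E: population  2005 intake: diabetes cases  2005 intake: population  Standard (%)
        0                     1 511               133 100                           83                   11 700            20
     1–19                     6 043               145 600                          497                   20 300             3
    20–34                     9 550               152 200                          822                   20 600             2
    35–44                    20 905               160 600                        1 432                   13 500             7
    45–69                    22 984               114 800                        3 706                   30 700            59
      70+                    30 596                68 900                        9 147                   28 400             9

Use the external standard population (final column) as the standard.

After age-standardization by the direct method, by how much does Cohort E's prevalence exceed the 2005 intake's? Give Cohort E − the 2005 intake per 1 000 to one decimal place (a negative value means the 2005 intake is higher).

61.4

Age-specific rates per 1 000 for Cohort E: 11.352, 41.504, 62.746, 130.168, 200.209, 444.064.
For the 2005 intake: 7.094, 24.483, 39.903, 106.074, 120.717, 322.077.
Standard weights: 0.20, 0.03, 0.02, 0.07, 0.59, 0.09.
Cohort E: 0.2000×11.352 + 0.0300×41.504 + 0.0200×62.746 + 0.0700×130.168 + 0.5900×200.209 + 0.0900×444.064 = 171.9714 per 1 000.
The 2005 intake: 0.2000×7.094 + 0.0300×24.483 + 0.0200×39.903 + 0.0700×106.074 + 0.5900×120.717 + 0.0900×322.077 = 110.5863 per 1 000.
Difference = 171.9714 − 110.5863 = 61.3851.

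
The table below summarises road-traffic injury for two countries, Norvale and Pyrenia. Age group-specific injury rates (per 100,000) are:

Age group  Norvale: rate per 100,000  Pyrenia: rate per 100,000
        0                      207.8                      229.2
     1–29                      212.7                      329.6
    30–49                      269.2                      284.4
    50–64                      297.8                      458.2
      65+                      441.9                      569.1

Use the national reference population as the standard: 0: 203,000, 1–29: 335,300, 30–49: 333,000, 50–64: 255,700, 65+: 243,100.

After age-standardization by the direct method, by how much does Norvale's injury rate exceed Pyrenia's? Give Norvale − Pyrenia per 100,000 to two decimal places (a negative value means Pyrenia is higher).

-87.98

Standard total = 1,370,100; weights = 0.1482, 0.2447, 0.2430, 0.1866, 0.1774.
Norvale: 0.1482×207.8 + 0.2447×212.7 + 0.2430×269.2 + 0.1866×297.8 + 0.1774×441.9 = 282.2558 per 100,000.
Pyrenia: 0.1482×229.2 + 0.2447×329.6 + 0.2430×284.4 + 0.1866×458.2 + 0.1774×569.1 = 370.2340 per 100,000.
Difference = 282.2558 − 370.2340 = -87.9782.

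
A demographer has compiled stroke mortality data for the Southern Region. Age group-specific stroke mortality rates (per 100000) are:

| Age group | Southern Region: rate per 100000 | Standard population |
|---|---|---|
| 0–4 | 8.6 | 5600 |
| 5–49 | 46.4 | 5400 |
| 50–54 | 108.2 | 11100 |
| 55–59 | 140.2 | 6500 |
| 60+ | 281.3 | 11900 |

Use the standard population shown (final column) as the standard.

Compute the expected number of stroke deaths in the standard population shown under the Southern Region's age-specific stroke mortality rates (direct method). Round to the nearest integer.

Expected stroke deaths = Σ (standard pop × age-specific rate ÷ 100000)
= 5600×8.6/100000 + 5400×46.4/100000 + 11100×108.2/100000 + 6500×140.2/100000 + 11900×281.3/100000
= 0.48 + 2.51 + 12.01 + 9.11 + 33.47 = 57.59.

58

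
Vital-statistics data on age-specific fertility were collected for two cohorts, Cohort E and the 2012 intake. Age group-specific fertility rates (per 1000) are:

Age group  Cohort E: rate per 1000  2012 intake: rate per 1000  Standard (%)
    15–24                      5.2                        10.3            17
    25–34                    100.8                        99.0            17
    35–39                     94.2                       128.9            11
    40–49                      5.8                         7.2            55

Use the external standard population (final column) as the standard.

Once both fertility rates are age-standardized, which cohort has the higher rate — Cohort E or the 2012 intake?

2012 intake

Standard weights: 0.17, 0.17, 0.11, 0.55.
Cohort E: 0.1700×5.2 + 0.1700×100.8 + 0.1100×94.2 + 0.5500×5.8 = 31.5720 per 1000.
The 2012 intake: 0.1700×10.3 + 0.1700×99.0 + 0.1100×128.9 + 0.5500×7.2 = 36.7200 per 1000.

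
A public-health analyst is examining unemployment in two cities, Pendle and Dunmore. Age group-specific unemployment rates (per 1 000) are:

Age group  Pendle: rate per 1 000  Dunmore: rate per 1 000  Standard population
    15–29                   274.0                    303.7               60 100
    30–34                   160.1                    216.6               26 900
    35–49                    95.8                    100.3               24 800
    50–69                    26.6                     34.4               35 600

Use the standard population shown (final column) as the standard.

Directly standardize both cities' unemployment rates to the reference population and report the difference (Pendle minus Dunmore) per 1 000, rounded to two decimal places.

Standard total = 147 400; weights = 0.4077, 0.1825, 0.1682, 0.2415.
Pendle: 0.4077×274.0 + 0.1825×160.1 + 0.1682×95.8 + 0.2415×26.6 = 163.4796 per 1 000.
Dunmore: 0.4077×303.7 + 0.1825×216.6 + 0.1682×100.3 + 0.2415×34.4 = 188.5413 per 1 000.
Difference = 163.4796 − 188.5413 = -25.0617.

-25.06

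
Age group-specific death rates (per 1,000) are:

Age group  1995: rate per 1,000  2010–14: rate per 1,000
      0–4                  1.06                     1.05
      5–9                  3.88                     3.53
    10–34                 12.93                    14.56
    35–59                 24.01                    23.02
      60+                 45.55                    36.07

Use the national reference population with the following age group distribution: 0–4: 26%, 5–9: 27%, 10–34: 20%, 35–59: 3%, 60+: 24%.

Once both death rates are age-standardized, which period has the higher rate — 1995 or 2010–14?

1995

Standard weights: 0.26, 0.27, 0.20, 0.03, 0.24.
1995: 0.2600×1.06 + 0.2700×3.88 + 0.2000×12.93 + 0.0300×24.01 + 0.2400×45.55 = 15.5615 per 1,000.
2010–14: 0.2600×1.05 + 0.2700×3.53 + 0.2000×14.56 + 0.0300×23.02 + 0.2400×36.07 = 13.4855 per 1,000.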